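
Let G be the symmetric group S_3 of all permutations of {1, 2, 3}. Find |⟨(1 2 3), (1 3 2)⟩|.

3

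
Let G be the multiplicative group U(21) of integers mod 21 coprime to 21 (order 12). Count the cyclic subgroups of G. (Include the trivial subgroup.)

A cyclic subgroup of order d is generated by each of its φ(d) elements of order d, so the cyclic subgroups of order d number (#elements of order d)/φ(d).
Cyclic subgroups by order — order 1: 1; order 2: 3; order 3: 1; order 6: 3.
Total: 8.

8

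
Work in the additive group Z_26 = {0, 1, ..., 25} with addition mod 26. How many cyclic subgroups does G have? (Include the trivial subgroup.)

Group the elements of G by the cyclic subgroup they generate; each cyclic subgroup of order d accounts for φ(d) elements.
Cyclic subgroups by order — order 1: 1; order 2: 1; order 13: 1; order 26: 1.
Total: 4.

4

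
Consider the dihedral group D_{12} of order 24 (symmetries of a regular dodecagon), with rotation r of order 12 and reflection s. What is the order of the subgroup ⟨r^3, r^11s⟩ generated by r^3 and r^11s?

8

|⟨r^3⟩| = 4 and |⟨r^11s⟩| = 2, so |H| is a multiple of lcm(4, 2) = 4 and divides |G| = 24.
Closing under the operation: H = {e, r^3, r^6, r^9, r^2s, r^5s, r^8s, r^11s}, so |H| = 8.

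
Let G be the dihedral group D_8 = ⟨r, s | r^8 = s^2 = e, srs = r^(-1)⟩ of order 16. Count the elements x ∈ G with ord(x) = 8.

The elements of order 8 are: r, r^3, r^5, r^7.
That's 4.

4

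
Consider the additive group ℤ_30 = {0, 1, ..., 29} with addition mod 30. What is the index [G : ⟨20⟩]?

10

|⟨20⟩| = 3 and |G| = 30.
By Lagrange, [G : H] = |G|/|H| = 30/3 = 10.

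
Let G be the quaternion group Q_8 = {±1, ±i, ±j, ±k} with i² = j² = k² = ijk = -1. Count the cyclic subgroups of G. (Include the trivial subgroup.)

5

Group the elements of G by the cyclic subgroup they generate; each cyclic subgroup of order d accounts for φ(d) elements.
Cyclic subgroups by order — order 1: 1; order 2: 1; order 4: 3.
Total: 5.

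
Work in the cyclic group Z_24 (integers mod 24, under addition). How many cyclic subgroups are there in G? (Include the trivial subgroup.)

A cyclic subgroup of order d is generated by each of its φ(d) elements of order d, so the cyclic subgroups of order d number (#elements of order d)/φ(d).
Cyclic subgroups by order — order 1: 1; order 2: 1; order 3: 1; order 4: 1; order 6: 1; order 8: 1; order 12: 1; order 24: 1.
Total: 8.

8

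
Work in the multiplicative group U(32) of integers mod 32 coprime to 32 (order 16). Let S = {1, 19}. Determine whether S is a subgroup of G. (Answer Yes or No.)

No

19 ∈ S but its inverse 27 ∉ S, so S is not a subgroup.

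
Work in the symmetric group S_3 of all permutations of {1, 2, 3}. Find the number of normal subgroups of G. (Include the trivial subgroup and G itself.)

3

G has 6 subgroups. Checking conjugation-invariance by order — order 1: 1/1 normal; order 2: 0/3 normal; order 3: 1/1 normal; order 6: 1/1 normal.
Total normal subgroups: 3.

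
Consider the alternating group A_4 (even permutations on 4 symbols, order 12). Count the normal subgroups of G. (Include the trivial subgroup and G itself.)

3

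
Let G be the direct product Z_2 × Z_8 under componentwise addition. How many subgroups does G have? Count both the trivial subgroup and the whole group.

11

|G| = 16, so by Lagrange every subgroup order divides 16. Divisors: 1, 2, 4, 8, 16.
Subgroups by order — order 1: 1; order 2: 3; order 4: 3; order 8: 3; order 16: 1.
Total: 1 + 3 + 3 + 3 + 1 = 11.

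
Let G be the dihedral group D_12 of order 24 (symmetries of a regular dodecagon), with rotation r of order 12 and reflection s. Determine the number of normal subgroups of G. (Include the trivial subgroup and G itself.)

G has 34 subgroups. Checking conjugation-invariance by order — order 1: 1/1 normal; order 2: 1/13 normal; order 3: 1/1 normal; order 4: 1/7 normal; order 6: 1/5 normal; order 8: 0/3 normal; order 12: 3/3 normal; order 24: 1/1 normal.
Total normal subgroups: 9.

9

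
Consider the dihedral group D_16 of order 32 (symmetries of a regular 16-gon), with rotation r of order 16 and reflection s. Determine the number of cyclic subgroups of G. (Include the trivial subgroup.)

21

Group the elements of G by the cyclic subgroup they generate; each cyclic subgroup of order d accounts for φ(d) elements.
Cyclic subgroups by order — order 1: 1; order 2: 17; order 4: 1; order 8: 1; order 16: 1.
Total: 21.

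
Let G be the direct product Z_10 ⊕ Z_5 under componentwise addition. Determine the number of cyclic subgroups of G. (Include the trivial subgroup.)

Each element a generates a cyclic subgroup ⟨a⟩; distinct elements may generate the same one (a cyclic group of order d has φ(d) generators).
Cyclic subgroups by order — order 1: 1; order 2: 1; order 5: 6; order 10: 6.
Total: 14.

14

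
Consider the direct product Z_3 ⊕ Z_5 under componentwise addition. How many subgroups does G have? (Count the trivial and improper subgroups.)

|G| = 15, so by Lagrange every subgroup order divides 15. Divisors: 1, 3, 5, 15.
Subgroups by order — order 1: 1; order 3: 1; order 5: 1; order 15: 1.
Total: 1 + 1 + 1 + 1 = 4.

4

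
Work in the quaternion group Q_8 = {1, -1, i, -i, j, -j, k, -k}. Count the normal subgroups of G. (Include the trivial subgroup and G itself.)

6

G has 6 subgroups. Checking conjugation-invariance by order — order 1: 1/1 normal; order 2: 1/1 normal; order 4: 3/3 normal; order 8: 1/1 normal.
Total normal subgroups: 6.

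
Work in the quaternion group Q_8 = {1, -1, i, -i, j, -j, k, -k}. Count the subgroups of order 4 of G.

|G| = 8 and 4 | 8, so subgroups of order 4 are possible by Lagrange.
The subgroups of order 4 are: {1, -1, i, -i}; {1, -1, j, -j}; {1, -1, k, -k}.
So G has 3 subgroups of order 4.

3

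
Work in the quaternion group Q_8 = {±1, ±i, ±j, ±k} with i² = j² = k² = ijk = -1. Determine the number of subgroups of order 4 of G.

3

|G| = 8 and 4 | 8, so subgroups of order 4 are possible by Lagrange.
The subgroups of order 4 are: {1, -1, i, -i}; {1, -1, j, -j}; {1, -1, k, -k}.
So G has 3 subgroups of order 4.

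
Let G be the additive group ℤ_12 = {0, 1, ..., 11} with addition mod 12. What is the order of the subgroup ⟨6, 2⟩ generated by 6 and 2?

6

|⟨6⟩| = 2 and |⟨2⟩| = 6, so |H| is a multiple of lcm(2, 6) = 6 and divides |G| = 12.
Closing under the operation: H = {0, 2, 4, 6, 8, 10}, so |H| = 6.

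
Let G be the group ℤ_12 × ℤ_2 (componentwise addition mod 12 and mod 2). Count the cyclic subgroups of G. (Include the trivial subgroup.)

12

Group the elements of G by the cyclic subgroup they generate; each cyclic subgroup of order d accounts for φ(d) elements.
Cyclic subgroups by order — order 1: 1; order 2: 3; order 3: 1; order 4: 2; order 6: 3; order 12: 2.
Total: 12.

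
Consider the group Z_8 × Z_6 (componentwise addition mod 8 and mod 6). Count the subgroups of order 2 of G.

3

|G| = 48 and 2 | 48, so subgroups of order 2 are possible by Lagrange.
The subgroups of order 2 are: {(0,0), (0,3)}; {(0,0), (4,0)}; {(0,0), (4,3)}.
So G has 3 subgroups of order 2.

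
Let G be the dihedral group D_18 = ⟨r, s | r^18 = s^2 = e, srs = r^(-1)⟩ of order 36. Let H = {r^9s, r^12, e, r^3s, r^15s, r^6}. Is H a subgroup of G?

Yes

|H| = 6 divides |G| = 36, consistent with Lagrange.
H contains the identity, every element's inverse is in H, and H is closed under ·: it is a subgroup.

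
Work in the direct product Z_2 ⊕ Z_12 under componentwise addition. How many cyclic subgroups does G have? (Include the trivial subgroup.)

12

A cyclic subgroup of order d is generated by each of its φ(d) elements of order d, so the cyclic subgroups of order d number (#elements of order d)/φ(d).
Cyclic subgroups by order — order 1: 1; order 2: 3; order 3: 1; order 4: 2; order 6: 3; order 12: 2.
Total: 12.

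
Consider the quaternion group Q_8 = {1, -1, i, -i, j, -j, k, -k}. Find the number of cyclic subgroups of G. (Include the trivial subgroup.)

5

Group the elements of G by the cyclic subgroup they generate; each cyclic subgroup of order d accounts for φ(d) elements.
Cyclic subgroups by order — order 1: 1; order 2: 1; order 4: 3.
Total: 5.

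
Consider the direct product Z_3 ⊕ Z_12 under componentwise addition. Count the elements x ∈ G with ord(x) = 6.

8

An element (a,b) has order lcm(ord(a), ord(b)); count pairs with lcm equal to 6.
Enumerating gives 8 such elements.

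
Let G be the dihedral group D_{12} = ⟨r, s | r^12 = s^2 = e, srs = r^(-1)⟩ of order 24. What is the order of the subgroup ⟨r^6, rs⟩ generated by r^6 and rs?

|⟨r^6⟩| = 2 and |⟨rs⟩| = 2, so |H| is a multiple of lcm(2, 2) = 2 and divides |G| = 24.
Closing under the operation: H = {e, r^6, rs, r^7s}, so |H| = 4.

4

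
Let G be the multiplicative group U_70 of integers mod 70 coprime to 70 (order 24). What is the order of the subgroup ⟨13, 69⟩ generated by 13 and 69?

8

|⟨13⟩| = 4 and |⟨69⟩| = 2, so |H| is a multiple of lcm(4, 2) = 4 and divides |G| = 24.
Closing under the operation: H = {1, 13, 27, 29, 41, 43, 57, 69}, so |H| = 8.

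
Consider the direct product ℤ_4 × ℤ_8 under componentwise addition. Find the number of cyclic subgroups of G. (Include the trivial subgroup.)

14

Group the elements of G by the cyclic subgroup they generate; each cyclic subgroup of order d accounts for φ(d) elements.
Cyclic subgroups by order — order 1: 1; order 2: 3; order 4: 6; order 8: 4.
Total: 14.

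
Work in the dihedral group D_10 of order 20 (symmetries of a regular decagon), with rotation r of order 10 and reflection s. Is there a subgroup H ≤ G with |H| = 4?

4 | 20. A subgroup of order 4 is {e, r^5, r^2s, r^7s}.

Yes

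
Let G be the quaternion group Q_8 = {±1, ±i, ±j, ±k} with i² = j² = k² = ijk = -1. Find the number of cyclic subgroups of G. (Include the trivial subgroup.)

5

Each element a generates a cyclic subgroup ⟨a⟩; distinct elements may generate the same one (a cyclic group of order d has φ(d) generators).
Cyclic subgroups by order — order 1: 1; order 2: 1; order 4: 3.
Total: 5.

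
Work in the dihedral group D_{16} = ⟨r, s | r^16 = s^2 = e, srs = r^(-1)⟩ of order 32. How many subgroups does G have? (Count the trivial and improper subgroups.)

|G| = 32, so by Lagrange every subgroup order divides 32. Divisors: 1, 2, 4, 8, 16, 32.
Subgroups by order — order 1: 1; order 2: 17; order 4: 9; order 8: 5; order 16: 3; order 32: 1.
Total: 1 + 17 + 9 + 5 + 3 + 1 = 36.

36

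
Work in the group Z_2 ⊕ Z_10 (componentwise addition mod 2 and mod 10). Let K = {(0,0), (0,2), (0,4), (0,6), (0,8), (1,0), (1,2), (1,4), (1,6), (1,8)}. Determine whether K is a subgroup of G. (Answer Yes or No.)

Yes

|K| = 10 divides |G| = 20, consistent with Lagrange.
K contains the identity, every element's inverse is in K, and K is closed under +: it is a subgroup.
In fact K = ⟨(1,2)⟩.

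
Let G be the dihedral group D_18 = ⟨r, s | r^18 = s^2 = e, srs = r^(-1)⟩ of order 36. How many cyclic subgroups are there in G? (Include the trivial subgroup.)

24

Group the elements of G by the cyclic subgroup they generate; each cyclic subgroup of order d accounts for φ(d) elements.
Cyclic subgroups by order — order 1: 1; order 2: 19; order 3: 1; order 6: 1; order 9: 1; order 18: 1.
Total: 24.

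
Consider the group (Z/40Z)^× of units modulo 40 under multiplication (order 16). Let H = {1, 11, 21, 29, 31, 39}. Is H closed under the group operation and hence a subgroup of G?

No

|H| = 6 does not divide |G| = 16, so by Lagrange H is not a subgroup.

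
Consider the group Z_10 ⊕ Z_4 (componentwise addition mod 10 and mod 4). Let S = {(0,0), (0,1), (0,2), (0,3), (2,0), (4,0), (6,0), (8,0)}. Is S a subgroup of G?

Closure fails: (0,1) + (4,0) = (4,1) ∉ S. So S is not a subgroup.

No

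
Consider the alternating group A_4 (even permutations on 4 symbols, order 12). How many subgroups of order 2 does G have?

3

|G| = 12 and 2 | 12, so subgroups of order 2 are possible by Lagrange.
The subgroups of order 2 are: {e, (1 2)(3 4)}; {e, (1 3)(2 4)}; {e, (1 4)(2 3)}.
So G has 3 subgroups of order 2.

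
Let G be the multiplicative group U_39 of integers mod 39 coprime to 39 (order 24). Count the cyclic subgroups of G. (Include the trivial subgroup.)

A cyclic subgroup of order d is generated by each of its φ(d) elements of order d, so the cyclic subgroups of order d number (#elements of order d)/φ(d).
Cyclic subgroups by order — order 1: 1; order 2: 3; order 3: 1; order 4: 2; order 6: 3; order 12: 2.
Total: 12.

12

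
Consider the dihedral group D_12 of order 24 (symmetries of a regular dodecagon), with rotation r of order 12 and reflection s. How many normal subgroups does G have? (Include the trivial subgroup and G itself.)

G has 34 subgroups. Checking conjugation-invariance by order — order 1: 1/1 normal; order 2: 1/13 normal; order 3: 1/1 normal; order 4: 1/7 normal; order 6: 1/5 normal; order 8: 0/3 normal; order 12: 3/3 normal; order 24: 1/1 normal.
Total normal subgroups: 9.

9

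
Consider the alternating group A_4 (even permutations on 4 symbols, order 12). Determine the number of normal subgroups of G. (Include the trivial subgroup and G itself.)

3

G has 10 subgroups. Checking conjugation-invariance by order — order 1: 1/1 normal; order 2: 0/3 normal; order 3: 0/4 normal; order 4: 1/1 normal; order 12: 1/1 normal.
Total normal subgroups: 3.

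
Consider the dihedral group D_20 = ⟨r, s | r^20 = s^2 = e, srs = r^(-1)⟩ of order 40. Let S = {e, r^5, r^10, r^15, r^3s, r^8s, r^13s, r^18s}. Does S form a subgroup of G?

|S| = 8 divides |G| = 40, consistent with Lagrange.
S contains the identity, every element's inverse is in S, and S is closed under ·: it is a subgroup.

Yes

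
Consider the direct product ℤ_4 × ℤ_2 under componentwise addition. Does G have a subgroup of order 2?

2 | 8. A subgroup of order 2 is {(0,0), (0,1)}.

Yes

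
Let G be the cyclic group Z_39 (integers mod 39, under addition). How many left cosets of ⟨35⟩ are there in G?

1

|⟨35⟩| = 39 and |G| = 39.
By Lagrange, [G : H] = |G|/|H| = 39/39 = 1.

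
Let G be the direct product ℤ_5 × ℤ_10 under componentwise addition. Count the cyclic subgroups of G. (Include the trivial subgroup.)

A cyclic subgroup of order d is generated by each of its φ(d) elements of order d, so the cyclic subgroups of order d number (#elements of order d)/φ(d).
Cyclic subgroups by order — order 1: 1; order 2: 1; order 5: 6; order 10: 6.
Total: 14.

14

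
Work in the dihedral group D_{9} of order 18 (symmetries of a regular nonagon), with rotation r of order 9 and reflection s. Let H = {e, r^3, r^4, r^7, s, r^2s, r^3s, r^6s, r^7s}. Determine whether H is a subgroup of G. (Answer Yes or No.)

No

r^4 ∈ H but its inverse r^5 ∉ H, so H is not a subgroup.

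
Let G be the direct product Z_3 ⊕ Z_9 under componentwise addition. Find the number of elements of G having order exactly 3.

8

An element (a,b) has order lcm(ord(a), ord(b)); count pairs with lcm equal to 3.
Enumerating gives 8 such elements.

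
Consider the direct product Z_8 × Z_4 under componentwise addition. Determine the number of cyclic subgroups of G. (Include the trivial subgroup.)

14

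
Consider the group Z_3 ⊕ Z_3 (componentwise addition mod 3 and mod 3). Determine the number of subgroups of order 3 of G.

4

|G| = 9 and 3 | 9, so subgroups of order 3 are possible by Lagrange.
The subgroups of order 3 are: {(0,0), (0,1), (0,2)}; {(0,0), (1,0), (2,0)}; {(0,0), (1,1), (2,2)}; {(0,0), (1,2), (2,1)}.
So G has 4 subgroups of order 3.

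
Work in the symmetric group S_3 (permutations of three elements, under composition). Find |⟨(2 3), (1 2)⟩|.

6

|⟨(2 3)⟩| = 2 and |⟨(1 2)⟩| = 2, so |H| is a multiple of lcm(2, 2) = 2 and divides |G| = 6.
Closing {(2 3), (1 2)} under the group operation gives all of G, so |H| = 6.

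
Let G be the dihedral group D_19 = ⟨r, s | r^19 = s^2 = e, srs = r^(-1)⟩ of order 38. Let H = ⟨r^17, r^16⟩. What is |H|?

19

|⟨r^17⟩| = 19 and |⟨r^16⟩| = 19, so |H| is a multiple of lcm(19, 19) = 19 and divides |G| = 38.
Closing under the operation: H = {e, r, r^2, r^3, r^4, r^5, r^6, r^7, r^8, r^9, r^10, r^11, r^12, r^13, r^14, r^15, r^16, r^17, r^18}, so |H| = 19.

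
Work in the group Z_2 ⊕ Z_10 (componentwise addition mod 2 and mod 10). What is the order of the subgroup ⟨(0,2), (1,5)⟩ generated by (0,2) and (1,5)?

10

|⟨(0,2)⟩| = 5 and |⟨(1,5)⟩| = 2, so |H| is a multiple of lcm(5, 2) = 10 and divides |G| = 20.
Closing under the operation: H = {(0,0), (0,2), (0,4), (0,6), (0,8), (1,1), (1,3), (1,5), (1,7), (1,9)}, so |H| = 10.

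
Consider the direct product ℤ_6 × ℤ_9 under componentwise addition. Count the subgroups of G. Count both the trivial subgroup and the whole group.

20

|G| = 54, so by Lagrange every subgroup order divides 54. Divisors: 1, 2, 3, 6, 9, 18, 27, 54.
Subgroups by order — order 1: 1; order 2: 1; order 3: 4; order 6: 4; order 9: 4; order 18: 4; order 27: 1; order 54: 1.
Total: 1 + 1 + 4 + 4 + 4 + 4 + 1 + 1 = 20.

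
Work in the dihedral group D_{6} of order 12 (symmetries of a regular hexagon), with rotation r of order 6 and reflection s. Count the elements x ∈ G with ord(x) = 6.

2

The elements of order 6 are: r, r^5.
That's 2.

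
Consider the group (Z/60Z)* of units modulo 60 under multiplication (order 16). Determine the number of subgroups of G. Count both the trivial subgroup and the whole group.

|G| = 16, so by Lagrange every subgroup order divides 16. Divisors: 1, 2, 4, 8, 16.
Subgroups by order — order 1: 1; order 2: 7; order 4: 11; order 8: 7; order 16: 1.
Total: 1 + 7 + 11 + 7 + 1 = 27.

27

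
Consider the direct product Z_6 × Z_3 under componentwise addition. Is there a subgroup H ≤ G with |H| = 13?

13 does not divide |G| = 18, so by Lagrange no subgroup of order 13 exists.

No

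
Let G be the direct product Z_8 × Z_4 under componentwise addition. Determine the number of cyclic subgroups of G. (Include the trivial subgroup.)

Group the elements of G by the cyclic subgroup they generate; each cyclic subgroup of order d accounts for φ(d) elements.
Cyclic subgroups by order — order 1: 1; order 2: 3; order 4: 6; order 8: 4.
Total: 14.

14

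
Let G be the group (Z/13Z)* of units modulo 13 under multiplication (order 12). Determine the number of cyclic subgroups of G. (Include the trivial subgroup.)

6

Group the elements of G by the cyclic subgroup they generate; each cyclic subgroup of order d accounts for φ(d) elements.
Cyclic subgroups by order — order 1: 1; order 2: 1; order 3: 1; order 4: 1; order 6: 1; order 12: 1.
Total: 6.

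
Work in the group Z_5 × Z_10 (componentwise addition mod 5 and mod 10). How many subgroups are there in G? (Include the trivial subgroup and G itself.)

|G| = 50, so by Lagrange every subgroup order divides 50. Divisors: 1, 2, 5, 10, 25, 50.
Subgroups by order — order 1: 1; order 2: 1; order 5: 6; order 10: 6; order 25: 1; order 50: 1.
Total: 1 + 1 + 6 + 6 + 1 + 1 = 16.

16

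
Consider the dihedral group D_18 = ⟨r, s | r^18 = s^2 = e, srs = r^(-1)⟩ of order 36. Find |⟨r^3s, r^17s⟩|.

|⟨r^3s⟩| = 2 and |⟨r^17s⟩| = 2, so |H| is a multiple of lcm(2, 2) = 2 and divides |G| = 36.
Closing under the operation: H = {e, r^2, r^4, r^6, r^8, r^10, r^12, r^14, r^16, rs, r^3s, r^5s, r^7s, r^9s, r^11s, r^13s, r^15s, r^17s}, so |H| = 18.

18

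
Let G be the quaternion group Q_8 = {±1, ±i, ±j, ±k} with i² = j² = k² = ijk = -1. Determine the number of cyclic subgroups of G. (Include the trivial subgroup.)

5

A cyclic subgroup of order d is generated by each of its φ(d) elements of order d, so the cyclic subgroups of order d number (#elements of order d)/φ(d).
Cyclic subgroups by order — order 1: 1; order 2: 1; order 4: 3.
Total: 5.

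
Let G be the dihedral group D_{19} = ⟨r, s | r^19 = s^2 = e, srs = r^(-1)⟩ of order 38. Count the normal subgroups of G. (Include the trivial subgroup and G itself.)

G has 22 subgroups. Checking conjugation-invariance by order — order 1: 1/1 normal; order 2: 0/19 normal; order 19: 1/1 normal; order 38: 1/1 normal.
Total normal subgroups: 3.

3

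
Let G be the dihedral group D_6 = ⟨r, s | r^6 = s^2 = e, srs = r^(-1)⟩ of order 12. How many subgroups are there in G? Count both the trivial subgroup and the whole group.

|G| = 12, so by Lagrange every subgroup order divides 12. Divisors: 1, 2, 3, 4, 6, 12.
Subgroups by order — order 1: 1; order 2: 7; order 3: 1; order 4: 3; order 6: 3; order 12: 1.
Total: 1 + 7 + 1 + 3 + 3 + 1 = 16.

16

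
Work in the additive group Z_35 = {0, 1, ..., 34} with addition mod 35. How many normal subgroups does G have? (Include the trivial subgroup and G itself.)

G is abelian, so every subgroup is normal.
G has 4 subgroups in total, hence 4 normal subgroups.

4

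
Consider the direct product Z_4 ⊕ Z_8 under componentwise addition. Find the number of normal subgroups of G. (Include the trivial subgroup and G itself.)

G is abelian, so every subgroup is normal.
G has 22 subgroups in total, hence 22 normal subgroups.

22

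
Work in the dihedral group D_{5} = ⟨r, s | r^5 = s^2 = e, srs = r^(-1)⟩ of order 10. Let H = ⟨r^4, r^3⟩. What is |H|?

|⟨r^4⟩| = 5 and |⟨r^3⟩| = 5, so |H| is a multiple of lcm(5, 5) = 5 and divides |G| = 10.
Closing under the operation: H = {e, r, r^2, r^3, r^4}, so |H| = 5.

5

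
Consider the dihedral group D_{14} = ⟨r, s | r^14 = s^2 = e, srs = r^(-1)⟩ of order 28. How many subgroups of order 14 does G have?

3

|G| = 28 and 14 | 28, so subgroups of order 14 are possible by Lagrange.
The subgroups of order 14 are: {e, r, r^2, r^3, r^4, r^5, r^6, r^7, r^8, r^9, r^10, r^11, r^12, r^13}; {e, r^2, r^4, r^6, r^8, r^10, r^12, s, r^2s, r^4s, r^6s, r^8s, r^10s, r^12s}; {e, r^2, r^4, r^6, r^8, r^10, r^12, rs, r^3s, r^5s, r^7s, r^9s, r^11s, r^13s}.
So G has 3 subgroups of order 14.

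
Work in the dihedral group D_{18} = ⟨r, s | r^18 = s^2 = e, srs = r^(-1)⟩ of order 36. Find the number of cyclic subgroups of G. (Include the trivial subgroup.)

24

Each element a generates a cyclic subgroup ⟨a⟩; distinct elements may generate the same one (a cyclic group of order d has φ(d) generators).
Cyclic subgroups by order — order 1: 1; order 2: 19; order 3: 1; order 6: 1; order 9: 1; order 18: 1.
Total: 24.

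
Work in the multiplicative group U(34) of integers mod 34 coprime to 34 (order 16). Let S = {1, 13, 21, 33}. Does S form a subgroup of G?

|S| = 4 divides |G| = 16, consistent with Lagrange.
S contains the identity, every element's inverse is in S, and S is closed under ·: it is a subgroup.
In fact S = ⟨21⟩.

Yes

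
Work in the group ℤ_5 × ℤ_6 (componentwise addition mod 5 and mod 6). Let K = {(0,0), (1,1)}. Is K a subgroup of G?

No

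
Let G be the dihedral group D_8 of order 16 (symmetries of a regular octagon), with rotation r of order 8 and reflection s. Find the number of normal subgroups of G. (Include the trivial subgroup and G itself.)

7

G has 19 subgroups. Checking conjugation-invariance by order — order 1: 1/1 normal; order 2: 1/9 normal; order 4: 1/5 normal; order 8: 3/3 normal; order 16: 1/1 normal.
Total normal subgroups: 7.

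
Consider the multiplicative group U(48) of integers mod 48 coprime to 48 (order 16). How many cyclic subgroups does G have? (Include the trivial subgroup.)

12

Group the elements of G by the cyclic subgroup they generate; each cyclic subgroup of order d accounts for φ(d) elements.
Cyclic subgroups by order — order 1: 1; order 2: 7; order 4: 4.
Total: 12.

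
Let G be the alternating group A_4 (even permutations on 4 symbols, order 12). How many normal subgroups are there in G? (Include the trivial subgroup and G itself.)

3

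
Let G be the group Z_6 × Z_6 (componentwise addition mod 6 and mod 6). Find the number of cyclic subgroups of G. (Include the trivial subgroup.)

Each element a generates a cyclic subgroup ⟨a⟩; distinct elements may generate the same one (a cyclic group of order d has φ(d) generators).
Cyclic subgroups by order — order 1: 1; order 2: 3; order 3: 4; order 6: 12.
Total: 20.

20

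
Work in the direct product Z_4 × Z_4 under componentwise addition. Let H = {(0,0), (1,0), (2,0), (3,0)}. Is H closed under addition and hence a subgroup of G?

Yes

|H| = 4 divides |G| = 16, consistent with Lagrange.
H contains the identity, every element's inverse is in H, and H is closed under +: it is a subgroup.
In fact H = ⟨(1,0)⟩.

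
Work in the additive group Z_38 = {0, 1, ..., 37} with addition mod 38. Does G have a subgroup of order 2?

2 | 38. A subgroup of order 2 is {0, 19}.

Yes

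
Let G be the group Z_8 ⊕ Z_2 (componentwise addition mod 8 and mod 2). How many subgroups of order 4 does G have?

3

|G| = 16 and 4 | 16, so subgroups of order 4 are possible by Lagrange.
The subgroups of order 4 are: {(0,0), (0,1), (4,0), (4,1)}; {(0,0), (2,0), (4,0), (6,0)}; {(0,0), (2,1), (4,0), (6,1)}.
So G has 3 subgroups of order 4.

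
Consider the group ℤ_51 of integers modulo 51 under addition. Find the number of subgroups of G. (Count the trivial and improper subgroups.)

Subgroups of the cyclic group ℤ_51 correspond bijectively to divisors of 51.
Divisors of 51: 1, 3, 17, 51.
So ℤ_51 has 4 subgroups.

4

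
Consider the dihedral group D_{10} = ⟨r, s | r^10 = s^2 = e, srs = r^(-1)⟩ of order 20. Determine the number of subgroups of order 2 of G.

|G| = 20 and 2 | 20, so subgroups of order 2 are possible by Lagrange.
The subgroups of order 2 are: {e, r^2s}; {e, r^3s}; {e, r^4s}; {e, r^5}; … (11 in all).
So G has 11 subgroups of order 2.

11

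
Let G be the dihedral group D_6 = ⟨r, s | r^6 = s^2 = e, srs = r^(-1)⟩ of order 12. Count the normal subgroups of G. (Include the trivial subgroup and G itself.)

G has 16 subgroups. Checking conjugation-invariance by order — order 1: 1/1 normal; order 2: 1/7 normal; order 3: 1/1 normal; order 4: 0/3 normal; order 6: 3/3 normal; order 12: 1/1 normal.
Total normal subgroups: 7.

7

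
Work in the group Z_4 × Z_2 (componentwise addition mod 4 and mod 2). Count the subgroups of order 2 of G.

3

|G| = 8 and 2 | 8, so subgroups of order 2 are possible by Lagrange.
The subgroups of order 2 are: {(0,0), (0,1)}; {(0,0), (2,0)}; {(0,0), (2,1)}.
So G has 3 subgroups of order 2.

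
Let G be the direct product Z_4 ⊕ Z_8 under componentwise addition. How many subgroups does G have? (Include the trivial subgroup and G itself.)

|G| = 32, so by Lagrange every subgroup order divides 32. Divisors: 1, 2, 4, 8, 16, 32.
Subgroups by order — order 1: 1; order 2: 3; order 4: 7; order 8: 7; order 16: 3; order 32: 1.
Total: 1 + 3 + 7 + 7 + 3 + 1 = 22.

22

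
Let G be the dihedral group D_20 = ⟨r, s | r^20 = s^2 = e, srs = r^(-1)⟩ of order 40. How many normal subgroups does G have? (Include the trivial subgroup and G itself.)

9

G has 48 subgroups. Checking conjugation-invariance by order — order 1: 1/1 normal; order 2: 1/21 normal; order 4: 1/11 normal; order 5: 1/1 normal; order 8: 0/5 normal; order 10: 1/5 normal; order 20: 3/3 normal; order 40: 1/1 normal.
Total normal subgroups: 9.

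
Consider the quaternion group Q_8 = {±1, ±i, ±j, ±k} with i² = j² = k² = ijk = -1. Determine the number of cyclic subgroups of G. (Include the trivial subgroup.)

5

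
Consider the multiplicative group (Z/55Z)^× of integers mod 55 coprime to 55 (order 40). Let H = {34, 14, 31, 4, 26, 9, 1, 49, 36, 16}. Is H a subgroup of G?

Yes

|H| = 10 divides |G| = 40, consistent with Lagrange.
H contains the identity, every element's inverse is in H, and H is closed under ·: it is a subgroup.
In fact H = ⟨4⟩.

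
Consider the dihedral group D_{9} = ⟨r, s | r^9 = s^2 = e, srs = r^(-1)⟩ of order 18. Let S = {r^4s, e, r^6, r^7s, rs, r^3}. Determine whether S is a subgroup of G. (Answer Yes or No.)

|S| = 6 divides |G| = 18, consistent with Lagrange.
S contains the identity, every element's inverse is in S, and S is closed under ·: it is a subgroup.

Yes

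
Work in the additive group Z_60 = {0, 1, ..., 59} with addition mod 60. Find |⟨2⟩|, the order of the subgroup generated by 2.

30

In Z_60, the order of an element a is n/gcd(a, n).
gcd(2, 60) = 2, so |⟨2⟩| = 60/2 = 30.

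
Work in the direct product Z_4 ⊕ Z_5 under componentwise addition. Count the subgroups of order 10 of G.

1

|G| = 20 and 10 | 20, so subgroups of order 10 are possible by Lagrange.
The subgroups of order 10 are: {(0,0), (0,1), (0,2), (0,3), (0,4), (2,0), (2,1), (2,2), (2,3), (2,4)}.
So G has 1 subgroup of order 10.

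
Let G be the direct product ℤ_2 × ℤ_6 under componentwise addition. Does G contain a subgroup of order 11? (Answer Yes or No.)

11 does not divide |G| = 12, so by Lagrange no subgroup of order 11 exists.

No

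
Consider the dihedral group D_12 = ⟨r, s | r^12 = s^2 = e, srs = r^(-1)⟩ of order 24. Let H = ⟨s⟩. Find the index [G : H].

|⟨s⟩| = 2 and |G| = 24.
By Lagrange, [G : H] = |G|/|H| = 24/2 = 12.

12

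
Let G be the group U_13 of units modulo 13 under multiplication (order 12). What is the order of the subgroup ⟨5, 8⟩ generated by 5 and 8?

4

|⟨5⟩| = 4 and |⟨8⟩| = 4, so |H| is a multiple of lcm(4, 4) = 4 and divides |G| = 12.
Closing under the operation: H = {1, 5, 8, 12}, so |H| = 4.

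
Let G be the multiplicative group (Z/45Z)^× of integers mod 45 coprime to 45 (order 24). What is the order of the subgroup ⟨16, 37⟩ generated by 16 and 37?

|⟨16⟩| = 3 and |⟨37⟩| = 4, so |H| is a multiple of lcm(3, 4) = 12 and divides |G| = 24.
Closing under the operation: H = {1, 4, 7, 13, 16, 19, 22, 28, 31, 34, 37, 43}, so |H| = 12.

12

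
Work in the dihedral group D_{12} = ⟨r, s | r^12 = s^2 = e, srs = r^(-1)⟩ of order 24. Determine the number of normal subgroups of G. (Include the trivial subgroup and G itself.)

9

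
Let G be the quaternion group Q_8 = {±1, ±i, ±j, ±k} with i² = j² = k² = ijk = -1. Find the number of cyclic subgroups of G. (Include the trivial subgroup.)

A cyclic subgroup of order d is generated by each of its φ(d) elements of order d, so the cyclic subgroups of order d number (#elements of order d)/φ(d).
Cyclic subgroups by order — order 1: 1; order 2: 1; order 4: 3.
Total: 5.

5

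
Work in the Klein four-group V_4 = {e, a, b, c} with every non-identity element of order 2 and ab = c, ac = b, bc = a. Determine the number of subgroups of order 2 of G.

3

|G| = 4 and 2 | 4, so subgroups of order 2 are possible by Lagrange.
The subgroups of order 2 are: {e, a}; {e, b}; {e, c}.
So G has 3 subgroups of order 2.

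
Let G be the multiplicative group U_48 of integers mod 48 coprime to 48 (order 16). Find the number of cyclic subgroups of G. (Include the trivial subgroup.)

12

A cyclic subgroup of order d is generated by each of its φ(d) elements of order d, so the cyclic subgroups of order d number (#elements of order d)/φ(d).
Cyclic subgroups by order — order 1: 1; order 2: 7; order 4: 4.
Total: 12.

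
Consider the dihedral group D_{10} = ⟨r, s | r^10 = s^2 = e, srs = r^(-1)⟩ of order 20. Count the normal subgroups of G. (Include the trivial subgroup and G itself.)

G has 22 subgroups. Checking conjugation-invariance by order — order 1: 1/1 normal; order 2: 1/11 normal; order 4: 0/5 normal; order 5: 1/1 normal; order 10: 3/3 normal; order 20: 1/1 normal.
Total normal subgroups: 7.

7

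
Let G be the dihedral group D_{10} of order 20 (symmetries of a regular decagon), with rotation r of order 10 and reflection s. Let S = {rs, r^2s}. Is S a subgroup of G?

No

The identity e ∉ S, so S is not a subgroup.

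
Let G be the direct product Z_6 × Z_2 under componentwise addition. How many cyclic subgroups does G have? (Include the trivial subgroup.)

8

A cyclic subgroup of order d is generated by each of its φ(d) elements of order d, so the cyclic subgroups of order d number (#elements of order d)/φ(d).
Cyclic subgroups by order — order 1: 1; order 2: 3; order 3: 1; order 6: 3.
Total: 8.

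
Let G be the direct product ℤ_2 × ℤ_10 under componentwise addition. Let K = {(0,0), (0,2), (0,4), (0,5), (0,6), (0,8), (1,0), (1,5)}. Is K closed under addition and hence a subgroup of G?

No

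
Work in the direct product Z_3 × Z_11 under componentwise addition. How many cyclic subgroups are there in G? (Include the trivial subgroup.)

4

A cyclic subgroup of order d is generated by each of its φ(d) elements of order d, so the cyclic subgroups of order d number (#elements of order d)/φ(d).
Cyclic subgroups by order — order 1: 1; order 3: 1; order 11: 1; order 33: 1.
Total: 4.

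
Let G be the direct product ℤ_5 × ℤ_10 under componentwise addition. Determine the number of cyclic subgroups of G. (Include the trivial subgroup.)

14

A cyclic subgroup of order d is generated by each of its φ(d) elements of order d, so the cyclic subgroups of order d number (#elements of order d)/φ(d).
Cyclic subgroups by order — order 1: 1; order 2: 1; order 5: 6; order 10: 6.
Total: 14.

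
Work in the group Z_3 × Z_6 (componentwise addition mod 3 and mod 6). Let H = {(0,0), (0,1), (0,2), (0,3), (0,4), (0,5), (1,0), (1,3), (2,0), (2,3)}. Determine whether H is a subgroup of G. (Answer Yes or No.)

|H| = 10 does not divide |G| = 18, so by Lagrange H is not a subgroup.

No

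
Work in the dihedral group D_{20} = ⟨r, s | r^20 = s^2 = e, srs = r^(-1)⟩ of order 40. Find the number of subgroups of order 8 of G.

5

|G| = 40 and 8 | 40, so subgroups of order 8 are possible by Lagrange.
The subgroups of order 8 are: {e, r^5, r^10, r^15, s, r^5s, r^10s, r^15s}; {e, r^5, r^10, r^15, rs, r^6s, r^11s, r^16s}; {e, r^5, r^10, r^15, r^2s, r^7s, r^12s, r^17s}; {e, r^5, r^10, r^15, r^3s, r^8s, r^13s, r^18s}; … (5 in all).
So G has 5 subgroups of order 8.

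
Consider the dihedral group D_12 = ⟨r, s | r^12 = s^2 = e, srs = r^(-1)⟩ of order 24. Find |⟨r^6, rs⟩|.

|⟨r^6⟩| = 2 and |⟨rs⟩| = 2, so |H| is a multiple of lcm(2, 2) = 2 and divides |G| = 24.
Closing under the operation: H = {e, r^6, rs, r^7s}, so |H| = 4.

4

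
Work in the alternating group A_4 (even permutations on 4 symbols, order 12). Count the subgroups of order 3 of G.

|G| = 12 and 3 | 12, so subgroups of order 3 are possible by Lagrange.
The subgroups of order 3 are: {e, (1 2 3), (1 3 2)}; {e, (1 2 4), (1 4 2)}; {e, (1 3 4), (1 4 3)}; {e, (2 3 4), (2 4 3)}.
So G has 4 subgroups of order 3.

4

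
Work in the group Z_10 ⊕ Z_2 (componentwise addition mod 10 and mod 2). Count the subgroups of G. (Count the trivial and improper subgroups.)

|G| = 20, so by Lagrange every subgroup order divides 20. Divisors: 1, 2, 4, 5, 10, 20.
Subgroups by order — order 1: 1; order 2: 3; order 4: 1; order 5: 1; order 10: 3; order 20: 1.
Total: 1 + 3 + 1 + 1 + 3 + 1 = 10.

10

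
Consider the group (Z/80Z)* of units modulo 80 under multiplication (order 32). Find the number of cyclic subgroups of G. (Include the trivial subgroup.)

20

A cyclic subgroup of order d is generated by each of its φ(d) elements of order d, so the cyclic subgroups of order d number (#elements of order d)/φ(d).
Cyclic subgroups by order — order 1: 1; order 2: 7; order 4: 12.
Total: 20.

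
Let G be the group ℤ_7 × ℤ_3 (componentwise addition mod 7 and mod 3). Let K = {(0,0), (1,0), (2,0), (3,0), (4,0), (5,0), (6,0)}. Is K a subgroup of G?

Yes

|K| = 7 divides |G| = 21, consistent with Lagrange.
K contains the identity, every element's inverse is in K, and K is closed under +: it is a subgroup.
In fact K = ⟨(4,0)⟩.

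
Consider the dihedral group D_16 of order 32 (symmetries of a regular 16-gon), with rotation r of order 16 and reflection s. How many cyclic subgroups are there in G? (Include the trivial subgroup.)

21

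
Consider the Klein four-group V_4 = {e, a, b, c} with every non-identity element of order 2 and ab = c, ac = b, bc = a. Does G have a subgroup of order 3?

No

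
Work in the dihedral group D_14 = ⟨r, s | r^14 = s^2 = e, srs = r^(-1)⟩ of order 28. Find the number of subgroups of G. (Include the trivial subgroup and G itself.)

|G| = 28, so by Lagrange every subgroup order divides 28. Divisors: 1, 2, 4, 7, 14, 28.
Subgroups by order — order 1: 1; order 2: 15; order 4: 7; order 7: 1; order 14: 3; order 28: 1.
Total: 1 + 15 + 7 + 1 + 3 + 1 = 28.

28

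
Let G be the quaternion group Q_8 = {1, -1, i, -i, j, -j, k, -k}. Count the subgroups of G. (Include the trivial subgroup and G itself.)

6

|G| = 8, so by Lagrange every subgroup order divides 8. Divisors: 1, 2, 4, 8.
Subgroups by order — order 1: 1; order 2: 1; order 4: 3; order 8: 1.
Total: 1 + 1 + 3 + 1 = 6.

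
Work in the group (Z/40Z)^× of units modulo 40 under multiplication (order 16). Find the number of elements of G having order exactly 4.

8

The elements of order 4 are: 3, 7, 13, 17, 23, 27, 33, 37.
That's 8.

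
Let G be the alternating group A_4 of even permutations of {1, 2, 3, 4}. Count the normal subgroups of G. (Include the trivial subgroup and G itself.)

3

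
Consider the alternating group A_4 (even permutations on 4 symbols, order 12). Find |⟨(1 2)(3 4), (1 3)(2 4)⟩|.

|⟨(1 2)(3 4)⟩| = 2 and |⟨(1 3)(2 4)⟩| = 2, so |H| is a multiple of lcm(2, 2) = 2 and divides |G| = 12.
Closing under the operation: H = {e, (1 2)(3 4), (1 3)(2 4), (1 4)(2 3)}, so |H| = 4.

4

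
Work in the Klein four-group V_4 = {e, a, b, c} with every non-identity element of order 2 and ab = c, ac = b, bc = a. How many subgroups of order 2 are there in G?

|G| = 4 and 2 | 4, so subgroups of order 2 are possible by Lagrange.
The subgroups of order 2 are: {e, a}; {e, b}; {e, c}.
So G has 3 subgroups of order 2.

3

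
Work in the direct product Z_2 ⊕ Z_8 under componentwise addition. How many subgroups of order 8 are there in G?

|G| = 16 and 8 | 16, so subgroups of order 8 are possible by Lagrange.
The subgroups of order 8 are: {(0,0), (0,1), (0,2), (0,3), (0,4), (0,5), (0,6), (0,7)}; {(0,0), (0,2), (0,4), (0,6), (1,0), (1,2), (1,4), (1,6)}; {(0,0), (0,2), (0,4), (0,6), (1,1), (1,3), (1,5), (1,7)}.
So G has 3 subgroups of order 8.

3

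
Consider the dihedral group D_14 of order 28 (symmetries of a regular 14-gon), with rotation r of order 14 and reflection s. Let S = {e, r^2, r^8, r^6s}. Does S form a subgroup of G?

No

r^2 ∈ S but its inverse r^12 ∉ S, so S is not a subgroup.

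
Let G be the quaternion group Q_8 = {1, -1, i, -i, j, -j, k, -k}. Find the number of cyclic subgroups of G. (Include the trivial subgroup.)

Group the elements of G by the cyclic subgroup they generate; each cyclic subgroup of order d accounts for φ(d) elements.
Cyclic subgroups by order — order 1: 1; order 2: 1; order 4: 3.
Total: 5.

5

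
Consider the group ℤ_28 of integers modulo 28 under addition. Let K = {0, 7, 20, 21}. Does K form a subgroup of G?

20 ∈ K but its inverse 8 ∉ K, so K is not a subgroup.

No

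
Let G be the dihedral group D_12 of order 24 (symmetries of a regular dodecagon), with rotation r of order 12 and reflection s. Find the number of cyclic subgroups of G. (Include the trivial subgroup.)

A cyclic subgroup of order d is generated by each of its φ(d) elements of order d, so the cyclic subgroups of order d number (#elements of order d)/φ(d).
Cyclic subgroups by order — order 1: 1; order 2: 13; order 3: 1; order 4: 1; order 6: 1; order 12: 1.
Total: 18.

18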